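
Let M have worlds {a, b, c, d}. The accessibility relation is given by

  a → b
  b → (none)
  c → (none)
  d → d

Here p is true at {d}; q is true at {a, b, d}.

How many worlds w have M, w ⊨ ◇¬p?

a: successors {b}; ¬p there: b:T. ✓
b: no successors, so ◇¬p fails. ✗
c: no successors, so ◇¬p fails. ✗
d: successors {d}; ¬p there: d:F. ✗
Satisfying worlds: {a}.

1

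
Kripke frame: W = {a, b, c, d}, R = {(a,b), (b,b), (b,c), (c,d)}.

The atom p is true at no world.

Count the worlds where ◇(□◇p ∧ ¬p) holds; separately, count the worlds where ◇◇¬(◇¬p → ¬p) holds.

For ◇(□◇p ∧ ¬p):
a: successors {b}; □◇p ∧ ¬p there: b:F. ✗
b: successors {b, c}; □◇p ∧ ¬p there: b:F, c:F. ✗
c: successors {d}; □◇p ∧ ¬p there: d:T. ✓
d: no successors, so ◇(□◇p ∧ ¬p) fails. ✗
— 1 world.
For ◇◇¬(◇¬p → ¬p):
a: successors {b}; ◇¬(◇¬p → ¬p) there: b:F. ✗
b: successors {b, c}; ◇¬(◇¬p → ¬p) there: b:F, c:F. ✗
c: successors {d}; ◇¬(◇¬p → ¬p) there: d:F. ✗
d: no successors, so ◇◇¬(◇¬p → ¬p) fails. ✗
— 0 worlds.

1 and 0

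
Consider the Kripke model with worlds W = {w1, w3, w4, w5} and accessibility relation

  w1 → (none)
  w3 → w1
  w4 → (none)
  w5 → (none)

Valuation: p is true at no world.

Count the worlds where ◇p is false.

4

w1: no successors, so ◇p fails. ✗
w3: successors {w1}; p there: w1:F. ✗
w4: no successors, so ◇p fails. ✗
w5: no successors, so ◇p fails. ✗
Satisfying worlds: ∅.
So ◇p fails at the other 4 worlds.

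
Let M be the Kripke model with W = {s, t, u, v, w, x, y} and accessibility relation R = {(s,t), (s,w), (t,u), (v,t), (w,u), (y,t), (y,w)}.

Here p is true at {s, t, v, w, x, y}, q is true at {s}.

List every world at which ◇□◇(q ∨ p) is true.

{t, w}

s: successors {t, w}; □◇(q ∨ p) there: t:F, w:F. ✗
t: successors {u}; □◇(q ∨ p) there: u:T. ✓
u: no successors, so ◇□◇(q ∨ p) fails. ✗
v: successors {t}; □◇(q ∨ p) there: t:F. ✗
w: successors {u}; □◇(q ∨ p) there: u:T. ✓
x: no successors, so ◇□◇(q ∨ p) fails. ✗
y: successors {t, w}; □◇(q ∨ p) there: t:F, w:F. ✗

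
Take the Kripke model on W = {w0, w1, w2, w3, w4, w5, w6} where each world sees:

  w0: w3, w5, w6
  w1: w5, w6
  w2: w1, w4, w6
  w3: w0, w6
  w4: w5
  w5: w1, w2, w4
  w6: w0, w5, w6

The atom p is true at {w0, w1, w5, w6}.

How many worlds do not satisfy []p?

w0: successors {w3, w5, w6}; p there: w3:F, w5:T, w6:T. ✗
w1: successors {w5, w6}; p there: w5:T, w6:T. ✓
w2: successors {w1, w4, w6}; p there: w1:T, w4:F, w6:T. ✗
w3: successors {w0, w6}; p there: w0:T, w6:T. ✓
w4: successors {w5}; p there: w5:T. ✓
w5: successors {w1, w2, w4}; p there: w1:T, w2:F, w4:F. ✗
w6: successors {w0, w5, w6}; p there: w0:T, w5:T, w6:T. ✓
Satisfying worlds: {w1, w3, w4, w6}.
So []p fails at the other 3 worlds.

3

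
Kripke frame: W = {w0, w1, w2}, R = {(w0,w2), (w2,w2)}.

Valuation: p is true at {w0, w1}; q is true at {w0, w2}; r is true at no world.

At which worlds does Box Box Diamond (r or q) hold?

w0: successors {w2}; Box Diamond (r or q) there: w2:T. ✓
w1: no successors, so Box Box Diamond (r or q) holds vacuously. ✓
w2: successors {w2}; Box Diamond (r or q) there: w2:T. ✓

{w0, w1, w2}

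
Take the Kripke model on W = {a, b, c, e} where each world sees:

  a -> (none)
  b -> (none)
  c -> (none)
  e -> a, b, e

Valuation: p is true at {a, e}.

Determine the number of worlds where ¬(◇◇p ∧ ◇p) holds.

3

a: ◇◇p ∧ ◇p is F. ✓
b: ◇◇p ∧ ◇p is F. ✓
c: ◇◇p ∧ ◇p is F. ✓
e: ◇◇p ∧ ◇p is T. ✗
Satisfying worlds: {a, b, c}.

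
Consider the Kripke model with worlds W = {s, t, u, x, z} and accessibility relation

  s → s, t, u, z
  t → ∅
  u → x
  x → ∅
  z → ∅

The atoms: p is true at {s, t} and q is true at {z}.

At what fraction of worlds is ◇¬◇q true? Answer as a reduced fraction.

s: successors {s, t, u, z}; ¬◇q there: s:F, t:T, u:T, z:T. ✓
t: no successors, so ◇¬◇q fails. ✗
u: successors {x}; ¬◇q there: x:T. ✓
x: no successors, so ◇¬◇q fails. ✗
z: no successors, so ◇¬◇q fails. ✗
That's 2 of 5 worlds, so 2/5.

2/5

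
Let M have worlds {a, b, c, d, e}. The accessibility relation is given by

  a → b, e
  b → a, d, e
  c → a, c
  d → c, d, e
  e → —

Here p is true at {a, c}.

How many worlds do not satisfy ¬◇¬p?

a: ◇¬p is T. ✗
b: ◇¬p is T. ✗
c: ◇¬p is F. ✓
d: ◇¬p is T. ✗
e: ◇¬p is F. ✓
Satisfying worlds: {c, e}.
So ¬◇¬p fails at the other 3 worlds.

3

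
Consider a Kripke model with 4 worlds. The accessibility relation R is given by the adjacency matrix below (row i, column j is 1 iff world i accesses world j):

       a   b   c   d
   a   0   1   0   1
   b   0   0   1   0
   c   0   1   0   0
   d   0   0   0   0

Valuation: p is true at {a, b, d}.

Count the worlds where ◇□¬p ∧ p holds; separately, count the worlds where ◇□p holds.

For ◇□¬p ∧ p:
a: ◇□¬p is T, p is T. ✓
b: ◇□¬p is F, p is T. ✗
c: ◇□¬p is T, p is F. ✗
d: ◇□¬p is F, p is T. ✗
— 1 world.
For ◇□p:
a: successors {b, d}; □p there: b:F, d:T. ✓
b: successors {c}; □p there: c:T. ✓
c: successors {b}; □p there: b:F. ✗
d: no successors, so ◇□p fails. ✗
— 2 worlds.

1 and 2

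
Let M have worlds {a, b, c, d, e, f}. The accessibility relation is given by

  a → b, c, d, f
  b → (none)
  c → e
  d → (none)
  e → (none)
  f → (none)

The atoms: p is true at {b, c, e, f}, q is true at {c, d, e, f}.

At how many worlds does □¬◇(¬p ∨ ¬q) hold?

a: successors {b, c, d, f}; ¬◇(¬p ∨ ¬q) there: b:T, c:T, d:T, f:T. ✓
b: no successors, so □¬◇(¬p ∨ ¬q) holds vacuously. ✓
c: successors {e}; ¬◇(¬p ∨ ¬q) there: e:T. ✓
d: no successors, so □¬◇(¬p ∨ ¬q) holds vacuously. ✓
e: no successors, so □¬◇(¬p ∨ ¬q) holds vacuously. ✓
f: no successors, so □¬◇(¬p ∨ ¬q) holds vacuously. ✓
Satisfying worlds: {a, b, c, d, e, f}.

6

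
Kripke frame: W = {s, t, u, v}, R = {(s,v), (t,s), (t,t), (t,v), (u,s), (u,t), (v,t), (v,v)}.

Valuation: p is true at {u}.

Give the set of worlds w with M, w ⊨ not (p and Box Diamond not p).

{s, t, v}

s: p and Box Diamond not p is F. ✓
t: p and Box Diamond not p is F. ✓
u: p and Box Diamond not p is T. ✗
v: p and Box Diamond not p is F. ✓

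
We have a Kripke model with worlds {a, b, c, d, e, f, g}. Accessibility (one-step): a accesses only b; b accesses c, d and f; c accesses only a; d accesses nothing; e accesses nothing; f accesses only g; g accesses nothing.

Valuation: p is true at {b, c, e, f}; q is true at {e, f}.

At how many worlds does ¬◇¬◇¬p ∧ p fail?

a: ¬◇¬◇¬p is T, p is F. ✗
b: ¬◇¬◇¬p is F, p is T. ✗
c: ¬◇¬◇¬p is F, p is T. ✗
d: ¬◇¬◇¬p is T, p is F. ✗
e: ¬◇¬◇¬p is T, p is T. ✓
f: ¬◇¬◇¬p is F, p is T. ✗
g: ¬◇¬◇¬p is T, p is F. ✗
Satisfying worlds: {e}.
So ¬◇¬◇¬p ∧ p fails at the other 6 worlds.

6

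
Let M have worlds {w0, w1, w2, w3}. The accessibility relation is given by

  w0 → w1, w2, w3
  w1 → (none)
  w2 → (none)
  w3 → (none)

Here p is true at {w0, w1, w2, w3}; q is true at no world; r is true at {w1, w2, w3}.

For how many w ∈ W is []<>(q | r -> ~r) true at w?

w0: successors {w1, w2, w3}; <>(q | r -> ~r) there: w1:F, w2:F, w3:F. ✗
w1: no successors, so []<>(q | r -> ~r) holds vacuously. ✓
w2: no successors, so []<>(q | r -> ~r) holds vacuously. ✓
w3: no successors, so []<>(q | r -> ~r) holds vacuously. ✓
Satisfying worlds: {w1, w2, w3}.

3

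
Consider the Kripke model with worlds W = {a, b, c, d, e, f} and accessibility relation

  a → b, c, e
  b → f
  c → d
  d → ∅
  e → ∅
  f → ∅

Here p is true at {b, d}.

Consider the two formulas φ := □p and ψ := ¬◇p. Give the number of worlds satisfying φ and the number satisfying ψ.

For □p:
a: successors {b, c, e}; p there: b:T, c:F, e:F. ✗
b: successors {f}; p there: f:F. ✗
c: successors {d}; p there: d:T. ✓
d: no successors, so □p holds vacuously. ✓
e: no successors, so □p holds vacuously. ✓
f: no successors, so □p holds vacuously. ✓
— 4 worlds.
For ¬◇p:
a: ◇p is T. ✗
b: ◇p is F. ✓
c: ◇p is T. ✗
d: ◇p is F. ✓
e: ◇p is F. ✓
f: ◇p is F. ✓
— 4 worlds.

4 and 4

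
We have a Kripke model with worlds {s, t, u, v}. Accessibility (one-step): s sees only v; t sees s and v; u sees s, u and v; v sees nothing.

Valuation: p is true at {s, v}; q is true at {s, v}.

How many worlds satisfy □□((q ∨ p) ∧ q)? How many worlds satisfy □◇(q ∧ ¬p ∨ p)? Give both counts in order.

3 and 1

For □□((q ∨ p) ∧ q):
s: successors {v}; □((q ∨ p) ∧ q) there: v:T. ✓
t: successors {s, v}; □((q ∨ p) ∧ q) there: s:T, v:T. ✓
u: successors {s, u, v}; □((q ∨ p) ∧ q) there: s:T, u:F, v:T. ✗
v: no successors, so □□((q ∨ p) ∧ q) holds vacuously. ✓
— 3 worlds.
For □◇(q ∧ ¬p ∨ p):
s: successors {v}; ◇(q ∧ ¬p ∨ p) there: v:F. ✗
t: successors {s, v}; ◇(q ∧ ¬p ∨ p) there: s:T, v:F. ✗
u: successors {s, u, v}; ◇(q ∧ ¬p ∨ p) there: s:T, u:T, v:F. ✗
v: no successors, so □◇(q ∧ ¬p ∨ p) holds vacuously. ✓
— 1 world.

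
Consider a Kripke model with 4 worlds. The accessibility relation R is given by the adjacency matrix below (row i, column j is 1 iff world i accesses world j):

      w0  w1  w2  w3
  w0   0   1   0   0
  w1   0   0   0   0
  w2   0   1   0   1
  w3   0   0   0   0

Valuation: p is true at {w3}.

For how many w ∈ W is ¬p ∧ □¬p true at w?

2

w0: ¬p is T, □¬p is T. ✓
w1: ¬p is T, □¬p is T. ✓
w2: ¬p is T, □¬p is F. ✗
w3: ¬p is F, □¬p is T. ✗
Satisfying worlds: {w0, w1}.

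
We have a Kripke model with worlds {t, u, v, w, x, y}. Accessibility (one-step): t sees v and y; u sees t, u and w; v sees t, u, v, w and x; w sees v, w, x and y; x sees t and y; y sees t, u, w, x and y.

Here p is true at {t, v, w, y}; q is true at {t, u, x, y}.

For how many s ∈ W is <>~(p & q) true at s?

5

t: successors {v, y}; ~(p & q) there: v:T, y:F. ✓
u: successors {t, u, w}; ~(p & q) there: t:F, u:T, w:T. ✓
v: successors {t, u, v, w, x}; ~(p & q) there: t:F, u:T, v:T, w:T, x:T. ✓
w: successors {v, w, x, y}; ~(p & q) there: v:T, w:T, x:T, y:F. ✓
x: successors {t, y}; ~(p & q) there: t:F, y:F. ✗
y: successors {t, u, w, x, y}; ~(p & q) there: t:F, u:T, w:T, x:T, y:F. ✓
Satisfying worlds: {t, u, v, w, y}.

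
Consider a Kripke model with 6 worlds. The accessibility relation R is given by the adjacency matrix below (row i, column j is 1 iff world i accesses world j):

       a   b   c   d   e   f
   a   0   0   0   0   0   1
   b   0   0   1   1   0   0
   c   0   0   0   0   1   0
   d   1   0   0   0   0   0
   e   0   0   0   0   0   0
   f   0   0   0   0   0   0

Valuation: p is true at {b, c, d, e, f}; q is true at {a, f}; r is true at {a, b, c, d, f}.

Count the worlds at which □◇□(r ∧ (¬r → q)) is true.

a: successors {f}; ◇□(r ∧ (¬r → q)) there: f:F. ✗
b: successors {c, d}; ◇□(r ∧ (¬r → q)) there: c:T, d:T. ✓
c: successors {e}; ◇□(r ∧ (¬r → q)) there: e:F. ✗
d: successors {a}; ◇□(r ∧ (¬r → q)) there: a:T. ✓
e: no successors, so □◇□(r ∧ (¬r → q)) holds vacuously. ✓
f: no successors, so □◇□(r ∧ (¬r → q)) holds vacuously. ✓
Satisfying worlds: {b, d, e, f}.

4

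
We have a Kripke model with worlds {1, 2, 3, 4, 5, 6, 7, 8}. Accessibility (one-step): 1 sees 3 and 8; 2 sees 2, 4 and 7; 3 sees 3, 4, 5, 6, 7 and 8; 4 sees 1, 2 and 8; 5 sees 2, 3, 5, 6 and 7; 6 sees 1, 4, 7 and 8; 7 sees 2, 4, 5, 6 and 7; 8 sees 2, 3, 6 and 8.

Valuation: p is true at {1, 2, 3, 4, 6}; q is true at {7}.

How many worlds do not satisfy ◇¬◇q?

1

1: successors {3, 8}; ¬◇q there: 3:F, 8:T. ✓
2: successors {2, 4, 7}; ¬◇q there: 2:F, 4:T, 7:F. ✓
3: successors {3, 4, 5, 6, 7, 8}; ¬◇q there: 3:F, 4:T, 5:F, 6:F, 7:F, 8:T. ✓
4: successors {1, 2, 8}; ¬◇q there: 1:T, 2:F, 8:T. ✓
5: successors {2, 3, 5, 6, 7}; ¬◇q there: 2:F, 3:F, 5:F, 6:F, 7:F. ✗
6: successors {1, 4, 7, 8}; ¬◇q there: 1:T, 4:T, 7:F, 8:T. ✓
7: successors {2, 4, 5, 6, 7}; ¬◇q there: 2:F, 4:T, 5:F, 6:F, 7:F. ✓
8: successors {2, 3, 6, 8}; ¬◇q there: 2:F, 3:F, 6:F, 8:T. ✓
Satisfying worlds: {1, 2, 3, 4, 6, 7, 8}.
So ◇¬◇q fails at the other 1 world.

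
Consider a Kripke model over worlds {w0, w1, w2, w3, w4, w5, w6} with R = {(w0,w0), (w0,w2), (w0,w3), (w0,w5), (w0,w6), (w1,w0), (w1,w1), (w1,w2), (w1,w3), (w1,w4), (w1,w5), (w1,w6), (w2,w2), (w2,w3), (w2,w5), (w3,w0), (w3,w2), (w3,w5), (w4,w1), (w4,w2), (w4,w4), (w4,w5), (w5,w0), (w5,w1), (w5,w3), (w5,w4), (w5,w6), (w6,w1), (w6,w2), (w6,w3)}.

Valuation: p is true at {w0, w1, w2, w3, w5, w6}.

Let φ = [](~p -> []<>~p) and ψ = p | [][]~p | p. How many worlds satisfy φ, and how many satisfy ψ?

For [](~p -> []<>~p):
w0: successors {w0, w2, w3, w5, w6}; ~p -> []<>~p there: w0:T, w2:T, w3:T, w5:T, w6:T. ✓
w1: successors {w0, w1, w2, w3, w4, w5, w6}; ~p -> []<>~p there: w0:T, w1:T, w2:T, w3:T, w4:F, w5:T, w6:T. ✗
w2: successors {w2, w3, w5}; ~p -> []<>~p there: w2:T, w3:T, w5:T. ✓
w3: successors {w0, w2, w5}; ~p -> []<>~p there: w0:T, w2:T, w5:T. ✓
w4: successors {w1, w2, w4, w5}; ~p -> []<>~p there: w1:T, w2:T, w4:F, w5:T. ✗
w5: successors {w0, w1, w3, w4, w6}; ~p -> []<>~p there: w0:T, w1:T, w3:T, w4:F, w6:T. ✗
w6: successors {w1, w2, w3}; ~p -> []<>~p there: w1:T, w2:T, w3:T. ✓
— 4 worlds.
For p | [][]~p | p:
w0: p is T, [][]~p | p is T. ✓
w1: p is T, [][]~p | p is T. ✓
w2: p is T, [][]~p | p is T. ✓
w3: p is T, [][]~p | p is T. ✓
w4: p is F, [][]~p | p is F. ✗
w5: p is T, [][]~p | p is T. ✓
w6: p is T, [][]~p | p is T. ✓
— 6 worlds.

4 and 6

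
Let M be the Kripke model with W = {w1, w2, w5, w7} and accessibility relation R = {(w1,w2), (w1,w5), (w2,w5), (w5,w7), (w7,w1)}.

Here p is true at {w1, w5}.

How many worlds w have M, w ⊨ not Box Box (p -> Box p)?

w1: Box Box (p -> Box p) is F. ✓
w2: Box Box (p -> Box p) is T. ✗
w5: Box Box (p -> Box p) is F. ✓
w7: Box Box (p -> Box p) is F. ✓
Satisfying worlds: {w1, w5, w7}.

3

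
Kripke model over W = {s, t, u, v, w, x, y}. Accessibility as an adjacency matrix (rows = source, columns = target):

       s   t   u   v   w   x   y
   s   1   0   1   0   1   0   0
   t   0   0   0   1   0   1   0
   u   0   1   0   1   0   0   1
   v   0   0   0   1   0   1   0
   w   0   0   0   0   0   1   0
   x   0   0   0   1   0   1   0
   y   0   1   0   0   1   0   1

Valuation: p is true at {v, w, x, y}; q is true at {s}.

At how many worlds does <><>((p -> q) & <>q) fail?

s: successors {s, u, w}; <>((p -> q) & <>q) there: s:T, u:F, w:F. ✓
t: successors {v, x}; <>((p -> q) & <>q) there: v:F, x:F. ✗
u: successors {t, v, y}; <>((p -> q) & <>q) there: t:F, v:F, y:F. ✗
v: successors {v, x}; <>((p -> q) & <>q) there: v:F, x:F. ✗
w: successors {x}; <>((p -> q) & <>q) there: x:F. ✗
x: successors {v, x}; <>((p -> q) & <>q) there: v:F, x:F. ✗
y: successors {t, w, y}; <>((p -> q) & <>q) there: t:F, w:F, y:F. ✗
Satisfying worlds: {s}.
So <><>((p -> q) & <>q) fails at the other 6 worlds.

6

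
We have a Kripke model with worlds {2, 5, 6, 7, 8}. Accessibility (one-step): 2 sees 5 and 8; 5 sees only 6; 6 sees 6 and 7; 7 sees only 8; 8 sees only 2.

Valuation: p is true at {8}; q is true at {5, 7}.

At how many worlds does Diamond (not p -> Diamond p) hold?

4

2: successors {5, 8}; not p -> Diamond p there: 5:F, 8:T. ✓
5: successors {6}; not p -> Diamond p there: 6:F. ✗
6: successors {6, 7}; not p -> Diamond p there: 6:F, 7:T. ✓
7: successors {8}; not p -> Diamond p there: 8:T. ✓
8: successors {2}; not p -> Diamond p there: 2:T. ✓
Satisfying worlds: {2, 6, 7, 8}.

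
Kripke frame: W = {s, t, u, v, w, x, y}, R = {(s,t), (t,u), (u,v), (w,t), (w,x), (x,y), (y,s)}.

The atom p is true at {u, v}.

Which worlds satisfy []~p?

s: successors {t}; ~p there: t:T. ✓
t: successors {u}; ~p there: u:F. ✗
u: successors {v}; ~p there: v:F. ✗
v: no successors, so []~p holds vacuously. ✓
w: successors {t, x}; ~p there: t:T, x:T. ✓
x: successors {y}; ~p there: y:T. ✓
y: successors {s}; ~p there: s:T. ✓

{s, v, w, x, y}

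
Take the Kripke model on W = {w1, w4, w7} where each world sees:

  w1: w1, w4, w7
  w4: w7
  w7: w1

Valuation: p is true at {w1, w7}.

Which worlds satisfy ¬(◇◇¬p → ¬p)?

w1: ◇◇¬p → ¬p is F. ✓
w4: ◇◇¬p → ¬p is T. ✗
w7: ◇◇¬p → ¬p is F. ✓

{w1, w7}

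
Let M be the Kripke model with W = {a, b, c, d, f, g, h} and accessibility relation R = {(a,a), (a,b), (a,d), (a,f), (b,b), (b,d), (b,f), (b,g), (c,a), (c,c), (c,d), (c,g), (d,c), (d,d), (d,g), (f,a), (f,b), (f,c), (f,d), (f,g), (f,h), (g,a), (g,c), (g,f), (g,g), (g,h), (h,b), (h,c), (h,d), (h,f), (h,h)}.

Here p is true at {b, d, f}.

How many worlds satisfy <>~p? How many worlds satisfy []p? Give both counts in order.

7 and 0

For <>~p:
a: successors {a, b, d, f}; ~p there: a:T, b:F, d:F, f:F. ✓
b: successors {b, d, f, g}; ~p there: b:F, d:F, f:F, g:T. ✓
c: successors {a, c, d, g}; ~p there: a:T, c:T, d:F, g:T. ✓
d: successors {c, d, g}; ~p there: c:T, d:F, g:T. ✓
f: successors {a, b, c, d, g, h}; ~p there: a:T, b:F, c:T, d:F, g:T, h:T. ✓
g: successors {a, c, f, g, h}; ~p there: a:T, c:T, f:F, g:T, h:T. ✓
h: successors {b, c, d, f, h}; ~p there: b:F, c:T, d:F, f:F, h:T. ✓
— 7 worlds.
For []p:
a: successors {a, b, d, f}; p there: a:F, b:T, d:T, f:T. ✗
b: successors {b, d, f, g}; p there: b:T, d:T, f:T, g:F. ✗
c: successors {a, c, d, g}; p there: a:F, c:F, d:T, g:F. ✗
d: successors {c, d, g}; p there: c:F, d:T, g:F. ✗
f: successors {a, b, c, d, g, h}; p there: a:F, b:T, c:F, d:T, g:F, h:F. ✗
g: successors {a, c, f, g, h}; p there: a:F, c:F, f:T, g:F, h:F. ✗
h: successors {b, c, d, f, h}; p there: b:T, c:F, d:T, f:T, h:F. ✗
— 0 worlds.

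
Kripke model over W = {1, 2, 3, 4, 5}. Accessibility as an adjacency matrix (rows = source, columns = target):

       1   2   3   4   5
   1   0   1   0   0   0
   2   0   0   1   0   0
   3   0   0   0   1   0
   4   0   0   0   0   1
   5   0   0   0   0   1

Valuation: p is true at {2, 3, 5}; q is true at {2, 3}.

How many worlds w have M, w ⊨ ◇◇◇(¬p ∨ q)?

1

1: successors {2}; ◇◇(¬p ∨ q) there: 2:T. ✓
2: successors {3}; ◇◇(¬p ∨ q) there: 3:F. ✗
3: successors {4}; ◇◇(¬p ∨ q) there: 4:F. ✗
4: successors {5}; ◇◇(¬p ∨ q) there: 5:F. ✗
5: successors {5}; ◇◇(¬p ∨ q) there: 5:F. ✗
Satisfying worlds: {1}.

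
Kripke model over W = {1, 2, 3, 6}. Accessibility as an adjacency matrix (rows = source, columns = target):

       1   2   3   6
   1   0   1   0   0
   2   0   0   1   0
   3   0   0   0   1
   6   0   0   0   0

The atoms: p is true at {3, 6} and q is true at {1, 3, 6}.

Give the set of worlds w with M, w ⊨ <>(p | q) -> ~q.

{1, 2, 6}

1: <>(p | q) is F, ~q is F. ✓
2: <>(p | q) is T, ~q is T. ✓
3: <>(p | q) is T, ~q is F. ✗
6: <>(p | q) is F, ~q is F. ✓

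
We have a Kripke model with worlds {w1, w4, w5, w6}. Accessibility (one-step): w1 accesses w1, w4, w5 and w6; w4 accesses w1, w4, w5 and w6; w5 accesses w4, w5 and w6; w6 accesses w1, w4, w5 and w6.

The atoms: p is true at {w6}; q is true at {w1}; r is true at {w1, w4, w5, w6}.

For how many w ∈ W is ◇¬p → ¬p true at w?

3

w1: ◇¬p is T, ¬p is T. ✓
w4: ◇¬p is T, ¬p is T. ✓
w5: ◇¬p is T, ¬p is T. ✓
w6: ◇¬p is T, ¬p is F. ✗
Satisfying worlds: {w1, w4, w5}.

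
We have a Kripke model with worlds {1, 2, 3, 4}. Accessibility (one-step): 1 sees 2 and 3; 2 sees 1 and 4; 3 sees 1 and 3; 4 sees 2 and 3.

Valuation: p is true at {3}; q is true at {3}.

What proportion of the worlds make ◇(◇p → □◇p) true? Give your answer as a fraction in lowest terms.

1: successors {2, 3}; ◇p → □◇p there: 2:T, 3:T. ✓
2: successors {1, 4}; ◇p → □◇p there: 1:F, 4:F. ✗
3: successors {1, 3}; ◇p → □◇p there: 1:F, 3:T. ✓
4: successors {2, 3}; ◇p → □◇p there: 2:T, 3:T. ✓
That's 3 of 4 worlds, so 3/4.

3/4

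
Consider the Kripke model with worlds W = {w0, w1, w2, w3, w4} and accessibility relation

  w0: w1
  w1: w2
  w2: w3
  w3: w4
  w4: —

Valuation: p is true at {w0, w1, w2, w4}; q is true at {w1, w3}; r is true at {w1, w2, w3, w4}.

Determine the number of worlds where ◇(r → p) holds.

3

w0: successors {w1}; r → p there: w1:T. ✓
w1: successors {w2}; r → p there: w2:T. ✓
w2: successors {w3}; r → p there: w3:F. ✗
w3: successors {w4}; r → p there: w4:T. ✓
w4: no successors, so ◇(r → p) fails. ✗
Satisfying worlds: {w0, w1, w3}.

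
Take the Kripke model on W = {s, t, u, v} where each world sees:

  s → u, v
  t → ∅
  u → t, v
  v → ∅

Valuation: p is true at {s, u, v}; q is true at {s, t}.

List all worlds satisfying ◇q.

{u}

s: successors {u, v}; q there: u:F, v:F. ✗
t: no successors, so ◇q fails. ✗
u: successors {t, v}; q there: t:T, v:F. ✓
v: no successors, so ◇q fails. ✗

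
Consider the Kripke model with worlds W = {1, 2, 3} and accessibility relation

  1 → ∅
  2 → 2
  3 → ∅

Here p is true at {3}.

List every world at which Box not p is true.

1: no successors, so Box not p holds vacuously. ✓
2: successors {2}; not p there: 2:T. ✓
3: no successors, so Box not p holds vacuously. ✓

{1, 2, 3}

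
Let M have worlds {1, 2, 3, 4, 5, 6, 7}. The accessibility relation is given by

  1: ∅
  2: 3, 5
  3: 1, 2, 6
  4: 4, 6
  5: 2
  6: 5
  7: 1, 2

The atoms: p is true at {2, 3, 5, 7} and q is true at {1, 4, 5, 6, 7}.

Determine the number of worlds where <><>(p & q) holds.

4

1: no successors, so <><>(p & q) fails. ✗
2: successors {3, 5}; <>(p & q) there: 3:F, 5:F. ✗
3: successors {1, 2, 6}; <>(p & q) there: 1:F, 2:T, 6:T. ✓
4: successors {4, 6}; <>(p & q) there: 4:F, 6:T. ✓
5: successors {2}; <>(p & q) there: 2:T. ✓
6: successors {5}; <>(p & q) there: 5:F. ✗
7: successors {1, 2}; <>(p & q) there: 1:F, 2:T. ✓
Satisfying worlds: {3, 4, 5, 7}.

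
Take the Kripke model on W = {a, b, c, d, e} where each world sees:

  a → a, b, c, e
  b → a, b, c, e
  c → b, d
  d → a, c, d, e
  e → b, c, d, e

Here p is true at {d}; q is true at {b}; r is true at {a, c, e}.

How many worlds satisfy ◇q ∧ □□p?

a: ◇q is T, □□p is F. ✗
b: ◇q is T, □□p is F. ✗
c: ◇q is T, □□p is F. ✗
d: ◇q is F, □□p is F. ✗
e: ◇q is T, □□p is F. ✗
Satisfying worlds: ∅.

0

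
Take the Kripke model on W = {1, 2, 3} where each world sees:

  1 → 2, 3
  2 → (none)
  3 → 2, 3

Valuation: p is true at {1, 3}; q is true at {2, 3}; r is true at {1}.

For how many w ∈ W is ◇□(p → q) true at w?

1: successors {2, 3}; □(p → q) there: 2:T, 3:T. ✓
2: no successors, so ◇□(p → q) fails. ✗
3: successors {2, 3}; □(p → q) there: 2:T, 3:T. ✓
Satisfying worlds: {1, 3}.

2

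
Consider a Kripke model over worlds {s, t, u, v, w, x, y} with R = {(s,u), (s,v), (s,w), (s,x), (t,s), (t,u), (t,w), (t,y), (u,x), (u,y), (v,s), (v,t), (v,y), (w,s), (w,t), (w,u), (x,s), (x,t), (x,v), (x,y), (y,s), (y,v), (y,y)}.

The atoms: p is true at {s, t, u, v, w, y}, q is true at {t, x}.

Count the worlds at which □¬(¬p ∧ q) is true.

5

s: successors {u, v, w, x}; ¬(¬p ∧ q) there: u:T, v:T, w:T, x:F. ✗
t: successors {s, u, w, y}; ¬(¬p ∧ q) there: s:T, u:T, w:T, y:T. ✓
u: successors {x, y}; ¬(¬p ∧ q) there: x:F, y:T. ✗
v: successors {s, t, y}; ¬(¬p ∧ q) there: s:T, t:T, y:T. ✓
w: successors {s, t, u}; ¬(¬p ∧ q) there: s:T, t:T, u:T. ✓
x: successors {s, t, v, y}; ¬(¬p ∧ q) there: s:T, t:T, v:T, y:T. ✓
y: successors {s, v, y}; ¬(¬p ∧ q) there: s:T, v:T, y:T. ✓
Satisfying worlds: {t, v, w, x, y}.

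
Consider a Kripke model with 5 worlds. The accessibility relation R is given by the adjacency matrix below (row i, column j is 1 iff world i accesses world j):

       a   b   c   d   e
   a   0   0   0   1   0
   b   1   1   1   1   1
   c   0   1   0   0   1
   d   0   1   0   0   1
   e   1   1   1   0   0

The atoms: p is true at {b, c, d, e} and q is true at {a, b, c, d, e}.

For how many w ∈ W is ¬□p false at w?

3

a: □p is T. ✗
b: □p is F. ✓
c: □p is T. ✗
d: □p is T. ✗
e: □p is F. ✓
Satisfying worlds: {b, e}.
So ¬□p fails at the other 3 worlds.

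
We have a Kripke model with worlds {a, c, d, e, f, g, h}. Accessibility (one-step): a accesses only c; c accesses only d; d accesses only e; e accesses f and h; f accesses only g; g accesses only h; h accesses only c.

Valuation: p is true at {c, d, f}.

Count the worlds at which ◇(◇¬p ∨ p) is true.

a: successors {c}; ◇¬p ∨ p there: c:T. ✓
c: successors {d}; ◇¬p ∨ p there: d:T. ✓
d: successors {e}; ◇¬p ∨ p there: e:T. ✓
e: successors {f, h}; ◇¬p ∨ p there: f:T, h:F. ✓
f: successors {g}; ◇¬p ∨ p there: g:T. ✓
g: successors {h}; ◇¬p ∨ p there: h:F. ✗
h: successors {c}; ◇¬p ∨ p there: c:T. ✓
Satisfying worlds: {a, c, d, e, f, h}.

6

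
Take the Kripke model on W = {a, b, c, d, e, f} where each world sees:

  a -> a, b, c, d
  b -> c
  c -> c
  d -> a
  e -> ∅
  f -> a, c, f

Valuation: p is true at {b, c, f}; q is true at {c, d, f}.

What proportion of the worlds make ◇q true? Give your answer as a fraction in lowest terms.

2/3

a: successors {a, b, c, d}; q there: a:F, b:F, c:T, d:T. ✓
b: successors {c}; q there: c:T. ✓
c: successors {c}; q there: c:T. ✓
d: successors {a}; q there: a:F. ✗
e: no successors, so ◇q fails. ✗
f: successors {a, c, f}; q there: a:F, c:T, f:T. ✓
That's 4 of 6 worlds, so 4/6 = 2/3.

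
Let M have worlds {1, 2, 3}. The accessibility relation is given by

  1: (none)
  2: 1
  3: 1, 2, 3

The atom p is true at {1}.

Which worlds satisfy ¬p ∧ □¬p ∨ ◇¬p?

{3}

1: ¬p ∧ □¬p is F, ◇¬p is F. ✗
2: ¬p ∧ □¬p is F, ◇¬p is F. ✗
3: ¬p ∧ □¬p is F, ◇¬p is T. ✓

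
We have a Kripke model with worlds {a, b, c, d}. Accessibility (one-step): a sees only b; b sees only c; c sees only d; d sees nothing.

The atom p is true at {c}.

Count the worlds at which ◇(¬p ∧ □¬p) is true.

a: successors {b}; ¬p ∧ □¬p there: b:F. ✗
b: successors {c}; ¬p ∧ □¬p there: c:F. ✗
c: successors {d}; ¬p ∧ □¬p there: d:T. ✓
d: no successors, so ◇(¬p ∧ □¬p) fails. ✗
Satisfying worlds: {c}.

1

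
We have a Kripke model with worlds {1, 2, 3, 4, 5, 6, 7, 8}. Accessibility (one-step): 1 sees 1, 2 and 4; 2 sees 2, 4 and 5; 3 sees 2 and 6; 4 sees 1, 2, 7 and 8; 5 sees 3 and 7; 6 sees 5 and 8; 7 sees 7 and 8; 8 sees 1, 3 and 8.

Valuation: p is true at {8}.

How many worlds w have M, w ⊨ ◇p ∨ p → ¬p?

7

1: ◇p ∨ p is F, ¬p is T. ✓
2: ◇p ∨ p is F, ¬p is T. ✓
3: ◇p ∨ p is F, ¬p is T. ✓
4: ◇p ∨ p is T, ¬p is T. ✓
5: ◇p ∨ p is F, ¬p is T. ✓
6: ◇p ∨ p is T, ¬p is T. ✓
7: ◇p ∨ p is T, ¬p is T. ✓
8: ◇p ∨ p is T, ¬p is F. ✗
Satisfying worlds: {1, 2, 3, 4, 5, 6, 7}.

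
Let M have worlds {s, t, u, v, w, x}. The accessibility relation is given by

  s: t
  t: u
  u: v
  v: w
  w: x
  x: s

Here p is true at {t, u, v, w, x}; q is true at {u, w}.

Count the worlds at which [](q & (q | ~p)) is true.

s: successors {t}; q & (q | ~p) there: t:F. ✗
t: successors {u}; q & (q | ~p) there: u:T. ✓
u: successors {v}; q & (q | ~p) there: v:F. ✗
v: successors {w}; q & (q | ~p) there: w:T. ✓
w: successors {x}; q & (q | ~p) there: x:F. ✗
x: successors {s}; q & (q | ~p) there: s:F. ✗
Satisfying worlds: {t, v}.

2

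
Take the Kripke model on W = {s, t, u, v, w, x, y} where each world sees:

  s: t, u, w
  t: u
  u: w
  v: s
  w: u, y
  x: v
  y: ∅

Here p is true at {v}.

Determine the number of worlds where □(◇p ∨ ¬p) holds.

6

s: successors {t, u, w}; ◇p ∨ ¬p there: t:T, u:T, w:T. ✓
t: successors {u}; ◇p ∨ ¬p there: u:T. ✓
u: successors {w}; ◇p ∨ ¬p there: w:T. ✓
v: successors {s}; ◇p ∨ ¬p there: s:T. ✓
w: successors {u, y}; ◇p ∨ ¬p there: u:T, y:T. ✓
x: successors {v}; ◇p ∨ ¬p there: v:F. ✗
y: no successors, so □(◇p ∨ ¬p) holds vacuously. ✓
Satisfying worlds: {s, t, u, v, w, y}.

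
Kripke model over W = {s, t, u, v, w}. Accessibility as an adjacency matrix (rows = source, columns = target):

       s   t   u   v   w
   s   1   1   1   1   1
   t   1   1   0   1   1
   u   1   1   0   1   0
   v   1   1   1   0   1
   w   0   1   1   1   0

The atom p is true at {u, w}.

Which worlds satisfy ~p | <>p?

{s, t, v, w}

s: ~p is T, <>p is T. ✓
t: ~p is T, <>p is T. ✓
u: ~p is F, <>p is F. ✗
v: ~p is T, <>p is T. ✓
w: ~p is F, <>p is T. ✓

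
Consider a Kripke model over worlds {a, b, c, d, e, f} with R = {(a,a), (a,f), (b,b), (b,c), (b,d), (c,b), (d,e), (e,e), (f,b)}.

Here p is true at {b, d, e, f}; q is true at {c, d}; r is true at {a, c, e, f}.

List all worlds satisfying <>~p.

{a, b}

a: successors {a, f}; ~p there: a:T, f:F. ✓
b: successors {b, c, d}; ~p there: b:F, c:T, d:F. ✓
c: successors {b}; ~p there: b:F. ✗
d: successors {e}; ~p there: e:F. ✗
e: successors {e}; ~p there: e:F. ✗
f: successors {b}; ~p there: b:F. ✗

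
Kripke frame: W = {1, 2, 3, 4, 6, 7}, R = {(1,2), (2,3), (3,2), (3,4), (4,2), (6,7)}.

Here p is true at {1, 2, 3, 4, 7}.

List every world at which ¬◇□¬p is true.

{1, 2, 3, 4, 7}

1: ◇□¬p is F. ✓
2: ◇□¬p is F. ✓
3: ◇□¬p is F. ✓
4: ◇□¬p is F. ✓
6: ◇□¬p is T. ✗
7: ◇□¬p is F. ✓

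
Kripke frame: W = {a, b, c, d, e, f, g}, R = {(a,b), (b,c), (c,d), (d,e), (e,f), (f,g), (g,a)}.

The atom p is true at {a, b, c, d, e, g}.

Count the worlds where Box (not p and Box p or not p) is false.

a: successors {b}; not p and Box p or not p there: b:F. ✗
b: successors {c}; not p and Box p or not p there: c:F. ✗
c: successors {d}; not p and Box p or not p there: d:F. ✗
d: successors {e}; not p and Box p or not p there: e:F. ✗
e: successors {f}; not p and Box p or not p there: f:T. ✓
f: successors {g}; not p and Box p or not p there: g:F. ✗
g: successors {a}; not p and Box p or not p there: a:F. ✗
Satisfying worlds: {e}.
So Box (not p and Box p or not p) fails at the other 6 worlds.

6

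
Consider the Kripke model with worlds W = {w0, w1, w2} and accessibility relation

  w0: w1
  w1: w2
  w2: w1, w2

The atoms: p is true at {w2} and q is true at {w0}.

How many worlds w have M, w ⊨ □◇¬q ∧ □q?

w0: □◇¬q is T, □q is F. ✗
w1: □◇¬q is T, □q is F. ✗
w2: □◇¬q is T, □q is F. ✗
Satisfying worlds: ∅.

0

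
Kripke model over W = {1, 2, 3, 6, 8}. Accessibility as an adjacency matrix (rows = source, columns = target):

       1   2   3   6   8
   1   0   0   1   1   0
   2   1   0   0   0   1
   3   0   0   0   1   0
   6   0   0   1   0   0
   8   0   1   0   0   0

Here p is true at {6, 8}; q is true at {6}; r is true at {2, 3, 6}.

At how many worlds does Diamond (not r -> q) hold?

1: successors {3, 6}; not r -> q there: 3:T, 6:T. ✓
2: successors {1, 8}; not r -> q there: 1:F, 8:F. ✗
3: successors {6}; not r -> q there: 6:T. ✓
6: successors {3}; not r -> q there: 3:T. ✓
8: successors {2}; not r -> q there: 2:T. ✓
Satisfying worlds: {1, 3, 6, 8}.

4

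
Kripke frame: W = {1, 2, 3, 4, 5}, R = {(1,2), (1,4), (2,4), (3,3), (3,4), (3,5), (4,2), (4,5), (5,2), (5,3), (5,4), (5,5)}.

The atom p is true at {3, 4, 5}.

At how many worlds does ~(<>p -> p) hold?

2

1: <>p -> p is F. ✓
2: <>p -> p is F. ✓
3: <>p -> p is T. ✗
4: <>p -> p is T. ✗
5: <>p -> p is T. ✗
Satisfying worlds: {1, 2}.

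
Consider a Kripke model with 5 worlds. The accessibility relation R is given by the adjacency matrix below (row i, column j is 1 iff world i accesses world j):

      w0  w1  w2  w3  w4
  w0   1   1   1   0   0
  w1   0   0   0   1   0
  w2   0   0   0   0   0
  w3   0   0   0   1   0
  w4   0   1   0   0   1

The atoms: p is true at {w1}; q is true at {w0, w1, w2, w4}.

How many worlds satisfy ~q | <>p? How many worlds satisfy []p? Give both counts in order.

For ~q | <>p:
w0: ~q is F, <>p is T. ✓
w1: ~q is F, <>p is F. ✗
w2: ~q is F, <>p is F. ✗
w3: ~q is T, <>p is F. ✓
w4: ~q is F, <>p is T. ✓
— 3 worlds.
For []p:
w0: successors {w0, w1, w2}; p there: w0:F, w1:T, w2:F. ✗
w1: successors {w3}; p there: w3:F. ✗
w2: no successors, so []p holds vacuously. ✓
w3: successors {w3}; p there: w3:F. ✗
w4: successors {w1, w4}; p there: w1:T, w4:F. ✗
— 1 world.

3 and 1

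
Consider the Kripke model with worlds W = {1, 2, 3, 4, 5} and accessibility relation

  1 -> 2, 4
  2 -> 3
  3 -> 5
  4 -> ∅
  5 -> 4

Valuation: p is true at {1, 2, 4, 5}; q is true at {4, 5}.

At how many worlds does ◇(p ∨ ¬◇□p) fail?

2

1: successors {2, 4}; p ∨ ¬◇□p there: 2:T, 4:T. ✓
2: successors {3}; p ∨ ¬◇□p there: 3:F. ✗
3: successors {5}; p ∨ ¬◇□p there: 5:T. ✓
4: no successors, so ◇(p ∨ ¬◇□p) fails. ✗
5: successors {4}; p ∨ ¬◇□p there: 4:T. ✓
Satisfying worlds: {1, 3, 5}.
So ◇(p ∨ ¬◇□p) fails at the other 2 worlds.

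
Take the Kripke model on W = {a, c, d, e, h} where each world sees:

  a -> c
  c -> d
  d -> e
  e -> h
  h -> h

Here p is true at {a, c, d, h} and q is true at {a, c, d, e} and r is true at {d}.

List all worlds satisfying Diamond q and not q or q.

a: Diamond q and not q is F, q is T. ✓
c: Diamond q and not q is F, q is T. ✓
d: Diamond q and not q is F, q is T. ✓
e: Diamond q and not q is F, q is T. ✓
h: Diamond q and not q is F, q is F. ✗

{a, c, d, e}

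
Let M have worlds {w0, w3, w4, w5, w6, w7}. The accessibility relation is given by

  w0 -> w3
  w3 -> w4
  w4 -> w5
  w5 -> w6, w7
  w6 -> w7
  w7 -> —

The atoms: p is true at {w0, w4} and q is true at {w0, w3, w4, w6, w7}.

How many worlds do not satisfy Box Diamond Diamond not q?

w0: successors {w3}; Diamond Diamond not q there: w3:T. ✓
w3: successors {w4}; Diamond Diamond not q there: w4:F. ✗
w4: successors {w5}; Diamond Diamond not q there: w5:F. ✗
w5: successors {w6, w7}; Diamond Diamond not q there: w6:F, w7:F. ✗
w6: successors {w7}; Diamond Diamond not q there: w7:F. ✗
w7: no successors, so Box Diamond Diamond not q holds vacuously. ✓
Satisfying worlds: {w0, w7}.
So Box Diamond Diamond not q fails at the other 4 worlds.

4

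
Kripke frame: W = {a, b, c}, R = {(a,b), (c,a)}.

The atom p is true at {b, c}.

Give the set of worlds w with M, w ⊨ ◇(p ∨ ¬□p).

{a}

a: successors {b}; p ∨ ¬□p there: b:T. ✓
b: no successors, so ◇(p ∨ ¬□p) fails. ✗
c: successors {a}; p ∨ ¬□p there: a:F. ✗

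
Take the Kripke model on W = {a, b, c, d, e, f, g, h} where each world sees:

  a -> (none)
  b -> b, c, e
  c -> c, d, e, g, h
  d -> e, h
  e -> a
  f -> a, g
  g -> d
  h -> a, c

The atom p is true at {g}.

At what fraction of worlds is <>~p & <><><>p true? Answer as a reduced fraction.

a: <>~p is F, <><><>p is F. ✗
b: <>~p is T, <><><>p is T. ✓
c: <>~p is T, <><><>p is T. ✓
d: <>~p is T, <><><>p is T. ✓
e: <>~p is T, <><><>p is F. ✗
f: <>~p is T, <><><>p is F. ✗
g: <>~p is T, <><><>p is F. ✗
h: <>~p is T, <><><>p is T. ✓
That's 4 of 8 worlds, so 4/8 = 1/2.

1/2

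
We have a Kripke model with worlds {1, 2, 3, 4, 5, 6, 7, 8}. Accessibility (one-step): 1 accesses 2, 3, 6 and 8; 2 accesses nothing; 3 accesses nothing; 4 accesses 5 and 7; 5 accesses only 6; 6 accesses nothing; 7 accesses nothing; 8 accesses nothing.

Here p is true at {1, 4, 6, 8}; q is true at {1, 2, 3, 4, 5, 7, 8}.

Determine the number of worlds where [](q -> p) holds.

6

1: successors {2, 3, 6, 8}; q -> p there: 2:F, 3:F, 6:T, 8:T. ✗
2: no successors, so [](q -> p) holds vacuously. ✓
3: no successors, so [](q -> p) holds vacuously. ✓
4: successors {5, 7}; q -> p there: 5:F, 7:F. ✗
5: successors {6}; q -> p there: 6:T. ✓
6: no successors, so [](q -> p) holds vacuously. ✓
7: no successors, so [](q -> p) holds vacuously. ✓
8: no successors, so [](q -> p) holds vacuously. ✓
Satisfying worlds: {2, 3, 5, 6, 7, 8}.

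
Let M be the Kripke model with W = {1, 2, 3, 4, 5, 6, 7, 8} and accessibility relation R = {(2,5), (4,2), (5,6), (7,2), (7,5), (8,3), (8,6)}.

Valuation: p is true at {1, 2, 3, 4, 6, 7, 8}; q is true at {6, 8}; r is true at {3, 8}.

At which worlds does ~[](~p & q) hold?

1: [](~p & q) is T. ✗
2: [](~p & q) is F. ✓
3: [](~p & q) is T. ✗
4: [](~p & q) is F. ✓
5: [](~p & q) is F. ✓
6: [](~p & q) is T. ✗
7: [](~p & q) is F. ✓
8: [](~p & q) is F. ✓

{2, 4, 5, 7, 8}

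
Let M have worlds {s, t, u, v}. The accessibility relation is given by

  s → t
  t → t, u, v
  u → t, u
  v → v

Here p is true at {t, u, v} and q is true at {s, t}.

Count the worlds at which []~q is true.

1

s: successors {t}; ~q there: t:F. ✗
t: successors {t, u, v}; ~q there: t:F, u:T, v:T. ✗
u: successors {t, u}; ~q there: t:F, u:T. ✗
v: successors {v}; ~q there: v:T. ✓
Satisfying worlds: {v}.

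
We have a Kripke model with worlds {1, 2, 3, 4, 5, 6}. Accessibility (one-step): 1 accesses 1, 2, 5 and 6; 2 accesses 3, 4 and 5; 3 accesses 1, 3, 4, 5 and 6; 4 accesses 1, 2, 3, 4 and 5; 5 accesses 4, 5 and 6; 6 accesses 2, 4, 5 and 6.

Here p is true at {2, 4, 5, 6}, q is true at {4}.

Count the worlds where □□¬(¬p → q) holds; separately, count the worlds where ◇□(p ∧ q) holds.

For □□¬(¬p → q):
1: successors {1, 2, 5, 6}; □¬(¬p → q) there: 1:F, 2:F, 5:F, 6:F. ✗
2: successors {3, 4, 5}; □¬(¬p → q) there: 3:F, 4:F, 5:F. ✗
3: successors {1, 3, 4, 5, 6}; □¬(¬p → q) there: 1:F, 3:F, 4:F, 5:F, 6:F. ✗
4: successors {1, 2, 3, 4, 5}; □¬(¬p → q) there: 1:F, 2:F, 3:F, 4:F, 5:F. ✗
5: successors {4, 5, 6}; □¬(¬p → q) there: 4:F, 5:F, 6:F. ✗
6: successors {2, 4, 5, 6}; □¬(¬p → q) there: 2:F, 4:F, 5:F, 6:F. ✗
— 0 worlds.
For ◇□(p ∧ q):
1: successors {1, 2, 5, 6}; □(p ∧ q) there: 1:F, 2:F, 5:F, 6:F. ✗
2: successors {3, 4, 5}; □(p ∧ q) there: 3:F, 4:F, 5:F. ✗
3: successors {1, 3, 4, 5, 6}; □(p ∧ q) there: 1:F, 3:F, 4:F, 5:F, 6:F. ✗
4: successors {1, 2, 3, 4, 5}; □(p ∧ q) there: 1:F, 2:F, 3:F, 4:F, 5:F. ✗
5: successors {4, 5, 6}; □(p ∧ q) there: 4:F, 5:F, 6:F. ✗
6: successors {2, 4, 5, 6}; □(p ∧ q) there: 2:F, 4:F, 5:F, 6:F. ✗
— 0 worlds.

0 and 0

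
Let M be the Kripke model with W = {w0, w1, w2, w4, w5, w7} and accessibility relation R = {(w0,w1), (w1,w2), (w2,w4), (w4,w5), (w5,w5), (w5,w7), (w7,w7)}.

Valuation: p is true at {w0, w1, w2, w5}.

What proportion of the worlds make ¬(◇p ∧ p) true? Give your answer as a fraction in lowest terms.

1/2

w0: ◇p ∧ p is T. ✗
w1: ◇p ∧ p is T. ✗
w2: ◇p ∧ p is F. ✓
w4: ◇p ∧ p is F. ✓
w5: ◇p ∧ p is T. ✗
w7: ◇p ∧ p is F. ✓
That's 3 of 6 worlds, so 3/6 = 1/2.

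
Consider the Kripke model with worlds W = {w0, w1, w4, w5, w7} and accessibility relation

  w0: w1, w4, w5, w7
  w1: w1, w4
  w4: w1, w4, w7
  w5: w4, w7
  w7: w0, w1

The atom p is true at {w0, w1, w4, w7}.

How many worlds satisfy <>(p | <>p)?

w0: successors {w1, w4, w5, w7}; p | <>p there: w1:T, w4:T, w5:T, w7:T. ✓
w1: successors {w1, w4}; p | <>p there: w1:T, w4:T. ✓
w4: successors {w1, w4, w7}; p | <>p there: w1:T, w4:T, w7:T. ✓
w5: successors {w4, w7}; p | <>p there: w4:T, w7:T. ✓
w7: successors {w0, w1}; p | <>p there: w0:T, w1:T. ✓
Satisfying worlds: {w0, w1, w4, w5, w7}.

5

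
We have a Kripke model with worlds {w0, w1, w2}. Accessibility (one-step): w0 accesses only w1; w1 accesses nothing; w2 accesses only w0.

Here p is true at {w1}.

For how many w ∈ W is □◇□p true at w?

2

w0: successors {w1}; ◇□p there: w1:F. ✗
w1: no successors, so □◇□p holds vacuously. ✓
w2: successors {w0}; ◇□p there: w0:T. ✓
Satisfying worlds: {w1, w2}.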